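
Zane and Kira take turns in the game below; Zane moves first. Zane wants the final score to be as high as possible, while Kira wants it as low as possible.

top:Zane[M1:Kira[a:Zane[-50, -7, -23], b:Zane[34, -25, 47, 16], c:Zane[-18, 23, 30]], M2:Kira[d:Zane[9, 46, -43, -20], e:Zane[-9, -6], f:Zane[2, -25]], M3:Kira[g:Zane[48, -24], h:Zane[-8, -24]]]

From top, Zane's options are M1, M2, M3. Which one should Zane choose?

M2

a (Zane): max(-50, -7, -23) = -7
b (Zane): max(34, -25, 47, 16) = 47
c (Zane): max(-18, 23, 30) = 30
M1 (Kira): min(-7, 47, 30) = -7
d (Zane): max(9, 46, -43, -20) = 46
e (Zane): max(-9, -6) = -6
f (Zane): max(2, -25) = 2
M2 (Kira): min(46, -6, 2) = -6
g (Zane): max(48, -24) = 48
h (Zane): max(-8, -24) = -8
M3 (Kira): min(48, -8) = -8
top (Zane): max(-7, -6, -8) = -6
Zane at top wants the highest of {M1=-7, M2=-6, M3=-8}, so chooses M2.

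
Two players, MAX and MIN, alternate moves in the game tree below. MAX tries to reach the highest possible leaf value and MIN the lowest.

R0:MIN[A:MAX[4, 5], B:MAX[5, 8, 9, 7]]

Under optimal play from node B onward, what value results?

B (MAX): max(5, 8, 9, 7) = 9

9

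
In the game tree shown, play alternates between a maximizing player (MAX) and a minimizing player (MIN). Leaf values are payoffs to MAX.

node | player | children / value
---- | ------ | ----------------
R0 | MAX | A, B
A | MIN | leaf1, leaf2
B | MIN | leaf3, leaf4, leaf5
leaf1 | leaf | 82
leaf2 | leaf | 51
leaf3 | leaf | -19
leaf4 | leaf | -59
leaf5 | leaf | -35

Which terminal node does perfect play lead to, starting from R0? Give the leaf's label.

A (MIN): min(82, 51) = 51
B (MIN): min(-19, -59, -35) = -59
R0 (MAX): max(51, -59) = 51
At R0, MAX picks A (highest: 51).
At A, MIN picks leaf2 (lowest: 51).
Terminal value 51.

leaf2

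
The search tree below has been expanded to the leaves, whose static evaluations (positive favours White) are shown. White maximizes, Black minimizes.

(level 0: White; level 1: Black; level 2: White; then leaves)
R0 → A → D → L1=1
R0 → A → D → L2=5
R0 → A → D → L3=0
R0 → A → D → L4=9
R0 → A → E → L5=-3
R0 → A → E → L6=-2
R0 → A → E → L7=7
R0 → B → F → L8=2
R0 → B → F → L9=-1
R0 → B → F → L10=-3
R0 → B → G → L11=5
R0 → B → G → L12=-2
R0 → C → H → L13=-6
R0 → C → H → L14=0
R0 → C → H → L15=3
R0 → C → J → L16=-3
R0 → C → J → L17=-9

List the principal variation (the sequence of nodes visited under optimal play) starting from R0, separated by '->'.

R0 -> A -> E -> L7

D (White): max(1, 5, 0, 9) = 9
E (White): max(-3, -2, 7) = 7
A (Black): min(9, 7) = 7
F (White): max(2, -1, -3) = 2
G (White): max(5, -2) = 5
B (Black): min(2, 5) = 2
H (White): max(-6, 0, 3) = 3
J (White): max(-3, -9) = -3
C (Black): min(3, -3) = -3
R0 (White): max(7, 2, -3) = 7
At R0, White picks A (highest: 7).
At A, Black picks E (lowest: 7).
At E, White picks L7 (highest: 7).
Terminal value 7.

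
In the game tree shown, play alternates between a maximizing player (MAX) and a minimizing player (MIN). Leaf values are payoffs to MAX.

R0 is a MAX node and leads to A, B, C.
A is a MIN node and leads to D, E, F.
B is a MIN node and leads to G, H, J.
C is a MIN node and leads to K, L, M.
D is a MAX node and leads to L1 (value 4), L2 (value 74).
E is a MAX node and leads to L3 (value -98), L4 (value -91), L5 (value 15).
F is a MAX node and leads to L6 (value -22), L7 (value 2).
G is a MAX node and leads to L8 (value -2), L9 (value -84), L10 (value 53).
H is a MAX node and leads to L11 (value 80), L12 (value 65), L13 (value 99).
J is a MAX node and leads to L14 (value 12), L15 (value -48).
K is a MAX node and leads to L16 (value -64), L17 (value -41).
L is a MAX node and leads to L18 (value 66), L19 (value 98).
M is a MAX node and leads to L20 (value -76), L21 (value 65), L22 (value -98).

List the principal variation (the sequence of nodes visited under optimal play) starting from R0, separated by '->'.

R0 -> B -> J -> L14

D (MAX): max(4, 74) = 74
E (MAX): max(-98, -91, 15) = 15
F (MAX): max(-22, 2) = 2
A (MIN): min(74, 15, 2) = 2
G (MAX): max(-2, -84, 53) = 53
H (MAX): max(80, 65, 99) = 99
J (MAX): max(12, -48) = 12
B (MIN): min(53, 99, 12) = 12
K (MAX): max(-64, -41) = -41
L (MAX): max(66, 98) = 98
M (MAX): max(-76, 65, -98) = 65
C (MIN): min(-41, 98, 65) = -41
R0 (MAX): max(2, 12, -41) = 12
At R0, MAX picks B (highest: 12).
At B, MIN picks J (lowest: 12).
At J, MAX picks L14 (highest: 12).
Terminal value 12.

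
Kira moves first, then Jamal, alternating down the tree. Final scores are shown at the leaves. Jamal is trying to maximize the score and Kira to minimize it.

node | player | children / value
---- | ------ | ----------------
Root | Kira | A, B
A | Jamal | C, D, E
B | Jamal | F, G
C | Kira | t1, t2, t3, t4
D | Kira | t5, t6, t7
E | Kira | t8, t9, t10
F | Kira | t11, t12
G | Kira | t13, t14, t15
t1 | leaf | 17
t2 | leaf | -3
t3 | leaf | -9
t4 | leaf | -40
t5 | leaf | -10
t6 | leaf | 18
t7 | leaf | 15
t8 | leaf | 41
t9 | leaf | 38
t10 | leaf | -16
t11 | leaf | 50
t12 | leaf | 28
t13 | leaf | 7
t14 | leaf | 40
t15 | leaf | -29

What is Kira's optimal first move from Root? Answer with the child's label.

A

C (Kira): min(17, -3, -9, -40) = -40
D (Kira): min(-10, 18, 15) = -10
E (Kira): min(41, 38, -16) = -16
A (Jamal): max(-40, -10, -16) = -10
F (Kira): min(50, 28) = 28
G (Kira): min(7, 40, -29) = -29
B (Jamal): max(28, -29) = 28
Root (Kira): min(-10, 28) = -10
Kira at Root wants the lowest of {A=-10, B=28}, so chooses A.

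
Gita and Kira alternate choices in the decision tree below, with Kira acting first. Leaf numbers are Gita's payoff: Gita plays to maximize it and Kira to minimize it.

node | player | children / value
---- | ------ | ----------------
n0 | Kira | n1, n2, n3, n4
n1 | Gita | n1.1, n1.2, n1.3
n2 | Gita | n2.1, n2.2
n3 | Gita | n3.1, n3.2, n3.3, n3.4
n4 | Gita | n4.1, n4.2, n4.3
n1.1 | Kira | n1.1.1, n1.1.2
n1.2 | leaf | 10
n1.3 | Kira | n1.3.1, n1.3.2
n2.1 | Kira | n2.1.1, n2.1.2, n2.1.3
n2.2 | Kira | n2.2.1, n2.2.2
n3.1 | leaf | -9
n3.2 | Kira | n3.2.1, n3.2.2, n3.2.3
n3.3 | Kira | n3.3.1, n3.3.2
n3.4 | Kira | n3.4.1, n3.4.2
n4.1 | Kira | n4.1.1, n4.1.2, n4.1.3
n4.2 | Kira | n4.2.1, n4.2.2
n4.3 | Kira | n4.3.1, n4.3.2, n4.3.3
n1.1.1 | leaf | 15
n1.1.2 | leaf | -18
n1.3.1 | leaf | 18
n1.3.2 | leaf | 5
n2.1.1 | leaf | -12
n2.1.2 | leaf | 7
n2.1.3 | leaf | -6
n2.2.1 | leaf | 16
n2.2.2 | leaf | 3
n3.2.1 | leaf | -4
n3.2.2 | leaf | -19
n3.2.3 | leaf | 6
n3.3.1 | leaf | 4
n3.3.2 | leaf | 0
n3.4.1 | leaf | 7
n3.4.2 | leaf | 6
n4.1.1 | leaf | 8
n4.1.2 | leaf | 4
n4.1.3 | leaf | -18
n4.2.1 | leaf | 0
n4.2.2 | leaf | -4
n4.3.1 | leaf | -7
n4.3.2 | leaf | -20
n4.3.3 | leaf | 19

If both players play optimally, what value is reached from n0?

n1.1 (Kira): min(15, -18) = -18
n1.3 (Kira): min(18, 5) = 5
n1 (Gita): max(-18, 10, 5) = 10
n2.1 (Kira): min(-12, 7, -6) = -12
n2.2 (Kira): min(16, 3) = 3
n2 (Gita): max(-12, 3) = 3
n3.2 (Kira): min(-4, -19, 6) = -19
n3.3 (Kira): min(4, 0) = 0
n3.4 (Kira): min(7, 6) = 6
n3 (Gita): max(-9, -19, 0, 6) = 6
n4.1 (Kira): min(8, 4, -18) = -18
n4.2 (Kira): min(0, -4) = -4
n4.3 (Kira): min(-7, -20, 19) = -20
n4 (Gita): max(-18, -4, -20) = -4
n0 (Kira): min(10, 3, 6, -4) = -4

-4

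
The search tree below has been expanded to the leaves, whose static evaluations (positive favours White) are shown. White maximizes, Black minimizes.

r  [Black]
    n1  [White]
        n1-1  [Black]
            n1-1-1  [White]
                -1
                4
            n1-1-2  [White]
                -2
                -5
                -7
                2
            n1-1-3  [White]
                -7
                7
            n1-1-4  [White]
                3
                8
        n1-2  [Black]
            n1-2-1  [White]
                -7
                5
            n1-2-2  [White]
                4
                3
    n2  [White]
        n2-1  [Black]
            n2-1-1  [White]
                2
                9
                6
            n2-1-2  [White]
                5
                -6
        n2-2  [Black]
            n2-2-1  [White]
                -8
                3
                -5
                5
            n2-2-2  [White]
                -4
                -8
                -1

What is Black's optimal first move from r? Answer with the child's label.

n1-1-1 (White): max(-1, 4) = 4
n1-1-2 (White): max(-2, -5, -7, 2) = 2
n1-1-3 (White): max(-7, 7) = 7
n1-1-4 (White): max(3, 8) = 8
n1-1 (Black): min(4, 2, 7, 8) = 2
n1-2-1 (White): max(-7, 5) = 5
n1-2-2 (White): max(4, 3) = 4
n1-2 (Black): min(5, 4) = 4
n1 (White): max(2, 4) = 4
n2-1-1 (White): max(2, 9, 6) = 9
n2-1-2 (White): max(5, -6) = 5
n2-1 (Black): min(9, 5) = 5
n2-2-1 (White): max(-8, 3, -5, 5) = 5
n2-2-2 (White): max(-4, -8, -1) = -1
n2-2 (Black): min(5, -1) = -1
n2 (White): max(5, -1) = 5
r (Black): min(4, 5) = 4
Black at r wants the lowest of {n1=4, n2=5}, so chooses n1.

n1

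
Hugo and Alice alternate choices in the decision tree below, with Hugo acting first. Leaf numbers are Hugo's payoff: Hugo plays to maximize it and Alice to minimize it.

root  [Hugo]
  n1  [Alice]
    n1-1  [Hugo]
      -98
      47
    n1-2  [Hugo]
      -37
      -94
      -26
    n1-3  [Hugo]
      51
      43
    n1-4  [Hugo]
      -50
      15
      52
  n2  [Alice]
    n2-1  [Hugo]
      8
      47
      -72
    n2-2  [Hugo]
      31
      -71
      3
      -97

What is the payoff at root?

n1-1 (Hugo): max(-98, 47) = 47
n1-2 (Hugo): max(-37, -94, -26) = -26
n1-3 (Hugo): max(51, 43) = 51
n1-4 (Hugo): max(-50, 15, 52) = 52
n1 (Alice): min(47, -26, 51, 52) = -26
n2-1 (Hugo): max(8, 47, -72) = 47
n2-2 (Hugo): max(31, -71, 3, -97) = 31
n2 (Alice): min(47, 31) = 31
root (Hugo): max(-26, 31) = 31

31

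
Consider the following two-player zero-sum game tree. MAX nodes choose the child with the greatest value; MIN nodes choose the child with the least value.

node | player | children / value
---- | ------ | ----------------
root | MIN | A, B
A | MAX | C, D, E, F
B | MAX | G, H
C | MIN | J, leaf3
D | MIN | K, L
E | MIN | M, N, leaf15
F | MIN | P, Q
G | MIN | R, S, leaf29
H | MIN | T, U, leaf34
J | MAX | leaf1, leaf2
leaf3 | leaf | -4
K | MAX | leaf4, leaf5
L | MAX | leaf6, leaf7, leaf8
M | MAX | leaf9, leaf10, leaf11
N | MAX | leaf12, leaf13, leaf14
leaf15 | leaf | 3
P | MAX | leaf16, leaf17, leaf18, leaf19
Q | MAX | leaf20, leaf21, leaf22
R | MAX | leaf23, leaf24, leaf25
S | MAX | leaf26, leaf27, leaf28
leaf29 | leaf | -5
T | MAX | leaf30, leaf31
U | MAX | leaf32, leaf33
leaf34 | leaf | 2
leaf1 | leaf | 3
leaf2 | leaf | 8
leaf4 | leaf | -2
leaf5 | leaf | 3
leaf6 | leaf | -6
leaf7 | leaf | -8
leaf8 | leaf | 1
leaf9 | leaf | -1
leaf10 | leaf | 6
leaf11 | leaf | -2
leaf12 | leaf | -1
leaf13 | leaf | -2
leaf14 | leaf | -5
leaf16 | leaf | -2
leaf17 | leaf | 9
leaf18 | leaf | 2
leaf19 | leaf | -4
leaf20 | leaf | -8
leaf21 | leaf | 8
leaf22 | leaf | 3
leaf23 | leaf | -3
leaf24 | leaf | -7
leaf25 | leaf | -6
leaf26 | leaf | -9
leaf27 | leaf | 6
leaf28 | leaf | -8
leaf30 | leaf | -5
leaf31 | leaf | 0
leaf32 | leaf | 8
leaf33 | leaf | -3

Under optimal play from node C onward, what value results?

J (MAX): max(3, 8) = 8
C (MIN): min(8, -4) = -4

-4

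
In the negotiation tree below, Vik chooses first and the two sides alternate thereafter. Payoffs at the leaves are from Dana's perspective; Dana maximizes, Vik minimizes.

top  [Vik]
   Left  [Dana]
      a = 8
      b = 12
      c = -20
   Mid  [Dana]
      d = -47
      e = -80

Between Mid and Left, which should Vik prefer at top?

Mid

Mid (Dana): max(-47, -80) = -47
Left (Dana): max(8, 12, -20) = 12
Vik prefers the lower value; Mid=-47, Left=12. Mid is better since -47 < 12.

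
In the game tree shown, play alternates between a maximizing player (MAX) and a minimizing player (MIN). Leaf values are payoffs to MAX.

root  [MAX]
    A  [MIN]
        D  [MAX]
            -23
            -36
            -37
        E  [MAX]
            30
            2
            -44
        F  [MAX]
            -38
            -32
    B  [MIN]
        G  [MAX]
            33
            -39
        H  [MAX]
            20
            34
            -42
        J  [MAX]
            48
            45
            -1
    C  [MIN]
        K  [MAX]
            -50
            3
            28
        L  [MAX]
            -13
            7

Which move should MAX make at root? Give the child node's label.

D (MAX): max(-23, -36, -37) = -23
E (MAX): max(30, 2, -44) = 30
F (MAX): max(-38, -32) = -32
A (MIN): min(-23, 30, -32) = -32
G (MAX): max(33, -39) = 33
H (MAX): max(20, 34, -42) = 34
J (MAX): max(48, 45, -1) = 48
B (MIN): min(33, 34, 48) = 33
K (MAX): max(-50, 3, 28) = 28
L (MAX): max(-13, 7) = 7
C (MIN): min(28, 7) = 7
root (MAX): max(-32, 33, 7) = 33
MAX at root wants the highest of {A=-32, B=33, C=7}, so chooses B.

B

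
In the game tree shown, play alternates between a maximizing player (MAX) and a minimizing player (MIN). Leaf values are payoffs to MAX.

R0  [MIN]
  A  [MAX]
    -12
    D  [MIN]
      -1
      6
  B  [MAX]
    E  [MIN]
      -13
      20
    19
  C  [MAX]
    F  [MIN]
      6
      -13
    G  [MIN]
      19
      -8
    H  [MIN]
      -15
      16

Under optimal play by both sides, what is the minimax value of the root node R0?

-8

D (MIN): min(-1, 6) = -1
A (MAX): max(-12, -1) = -1
E (MIN): min(-13, 20) = -13
B (MAX): max(-13, 19) = 19
F (MIN): min(6, -13) = -13
G (MIN): min(19, -8) = -8
H (MIN): min(-15, 16) = -15
C (MAX): max(-13, -8, -15) = -8
R0 (MIN): min(-1, 19, -8) = -8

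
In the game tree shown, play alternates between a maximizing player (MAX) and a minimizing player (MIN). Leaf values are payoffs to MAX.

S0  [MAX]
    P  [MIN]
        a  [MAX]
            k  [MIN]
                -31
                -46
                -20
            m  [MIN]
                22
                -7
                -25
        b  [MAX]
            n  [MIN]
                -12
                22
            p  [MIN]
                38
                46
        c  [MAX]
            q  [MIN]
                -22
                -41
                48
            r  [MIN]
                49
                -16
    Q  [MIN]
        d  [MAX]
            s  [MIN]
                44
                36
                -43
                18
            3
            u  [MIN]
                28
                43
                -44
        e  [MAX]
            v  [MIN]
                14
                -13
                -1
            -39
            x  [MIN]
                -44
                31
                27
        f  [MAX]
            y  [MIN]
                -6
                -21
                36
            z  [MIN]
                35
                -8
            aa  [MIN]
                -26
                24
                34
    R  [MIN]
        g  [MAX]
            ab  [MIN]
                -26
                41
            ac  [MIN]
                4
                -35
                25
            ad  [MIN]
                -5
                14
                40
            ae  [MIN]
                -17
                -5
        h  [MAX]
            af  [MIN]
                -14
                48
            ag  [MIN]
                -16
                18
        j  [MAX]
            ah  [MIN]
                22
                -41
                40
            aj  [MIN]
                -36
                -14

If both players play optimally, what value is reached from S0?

k (MIN): min(-31, -46, -20) = -46
m (MIN): min(22, -7, -25) = -25
a (MAX): max(-46, -25) = -25
n (MIN): min(-12, 22) = -12
p (MIN): min(38, 46) = 38
b (MAX): max(-12, 38) = 38
q (MIN): min(-22, -41, 48) = -41
r (MIN): min(49, -16) = -16
c (MAX): max(-41, -16) = -16
P (MIN): min(-25, 38, -16) = -25
s (MIN): min(44, 36, -43, 18) = -43
u (MIN): min(28, 43, -44) = -44
d (MAX): max(-43, 3, -44) = 3
v (MIN): min(14, -13, -1) = -13
x (MIN): min(-44, 31, 27) = -44
e (MAX): max(-13, -39, -44) = -13
y (MIN): min(-6, -21, 36) = -21
z (MIN): min(35, -8) = -8
aa (MIN): min(-26, 24, 34) = -26
f (MAX): max(-21, -8, -26) = -8
Q (MIN): min(3, -13, -8) = -13
ab (MIN): min(-26, 41) = -26
ac (MIN): min(4, -35, 25) = -35
ad (MIN): min(-5, 14, 40) = -5
ae (MIN): min(-17, -5) = -17
g (MAX): max(-26, -35, -5, -17) = -5
af (MIN): min(-14, 48) = -14
ag (MIN): min(-16, 18) = -16
h (MAX): max(-14, -16) = -14
ah (MIN): min(22, -41, 40) = -41
aj (MIN): min(-36, -14) = -36
j (MAX): max(-41, -36) = -36
R (MIN): min(-5, -14, -36) = -36
S0 (MAX): max(-25, -13, -36) = -13

-13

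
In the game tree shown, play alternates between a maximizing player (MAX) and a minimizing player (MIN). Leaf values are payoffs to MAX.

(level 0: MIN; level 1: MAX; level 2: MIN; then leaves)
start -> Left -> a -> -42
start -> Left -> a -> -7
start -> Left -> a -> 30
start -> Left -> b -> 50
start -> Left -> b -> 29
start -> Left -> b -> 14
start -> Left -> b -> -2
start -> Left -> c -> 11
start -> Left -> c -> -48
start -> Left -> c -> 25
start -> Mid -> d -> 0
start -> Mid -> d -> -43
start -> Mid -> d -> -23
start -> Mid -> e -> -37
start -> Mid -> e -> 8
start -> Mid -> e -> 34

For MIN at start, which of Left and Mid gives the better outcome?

a (MIN): min(-42, -7, 30) = -42
b (MIN): min(50, 29, 14, -2) = -2
c (MIN): min(11, -48, 25) = -48
Left (MAX): max(-42, -2, -48) = -2
d (MIN): min(0, -43, -23) = -43
e (MIN): min(-37, 8, 34) = -37
Mid (MAX): max(-43, -37) = -37
MIN prefers the lower value; Left=-2, Mid=-37. Mid is better since -37 < -2.

Mid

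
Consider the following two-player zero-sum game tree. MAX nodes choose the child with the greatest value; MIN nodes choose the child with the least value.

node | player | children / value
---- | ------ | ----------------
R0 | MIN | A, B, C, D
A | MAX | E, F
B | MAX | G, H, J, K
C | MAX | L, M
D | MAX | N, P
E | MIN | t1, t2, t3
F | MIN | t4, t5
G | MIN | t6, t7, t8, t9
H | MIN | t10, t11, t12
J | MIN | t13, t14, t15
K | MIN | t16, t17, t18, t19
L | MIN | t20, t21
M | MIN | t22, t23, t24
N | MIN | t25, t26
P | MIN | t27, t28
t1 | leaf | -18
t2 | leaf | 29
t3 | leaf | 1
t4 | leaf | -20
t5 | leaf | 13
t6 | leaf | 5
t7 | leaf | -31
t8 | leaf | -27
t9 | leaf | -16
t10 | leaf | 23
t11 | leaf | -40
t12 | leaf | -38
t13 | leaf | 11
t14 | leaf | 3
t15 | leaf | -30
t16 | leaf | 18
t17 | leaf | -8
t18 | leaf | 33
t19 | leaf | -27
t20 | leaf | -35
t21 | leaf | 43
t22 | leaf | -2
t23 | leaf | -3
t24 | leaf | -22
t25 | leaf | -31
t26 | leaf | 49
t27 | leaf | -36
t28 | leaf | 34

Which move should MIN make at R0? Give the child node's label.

D

E (MIN): min(-18, 29, 1) = -18
F (MIN): min(-20, 13) = -20
A (MAX): max(-18, -20) = -18
G (MIN): min(5, -31, -27, -16) = -31
H (MIN): min(23, -40, -38) = -40
J (MIN): min(11, 3, -30) = -30
K (MIN): min(18, -8, 33, -27) = -27
B (MAX): max(-31, -40, -30, -27) = -27
L (MIN): min(-35, 43) = -35
M (MIN): min(-2, -3, -22) = -22
C (MAX): max(-35, -22) = -22
N (MIN): min(-31, 49) = -31
P (MIN): min(-36, 34) = -36
D (MAX): max(-31, -36) = -31
R0 (MIN): min(-18, -27, -22, -31) = -31
MIN at R0 wants the lowest of {A=-18, B=-27, C=-22, D=-31}, so chooses D.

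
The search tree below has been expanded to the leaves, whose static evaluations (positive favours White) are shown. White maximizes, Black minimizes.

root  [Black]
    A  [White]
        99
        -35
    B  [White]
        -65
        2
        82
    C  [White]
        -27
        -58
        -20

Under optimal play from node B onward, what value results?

82

B (White): max(-65, 2, 82) = 82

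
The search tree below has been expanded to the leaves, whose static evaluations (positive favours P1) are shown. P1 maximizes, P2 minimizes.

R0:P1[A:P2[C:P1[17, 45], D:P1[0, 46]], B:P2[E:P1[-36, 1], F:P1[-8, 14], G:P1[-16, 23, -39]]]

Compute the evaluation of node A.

45

C (P1): max(17, 45) = 45
D (P1): max(0, 46) = 46
A (P2): min(45, 46) = 45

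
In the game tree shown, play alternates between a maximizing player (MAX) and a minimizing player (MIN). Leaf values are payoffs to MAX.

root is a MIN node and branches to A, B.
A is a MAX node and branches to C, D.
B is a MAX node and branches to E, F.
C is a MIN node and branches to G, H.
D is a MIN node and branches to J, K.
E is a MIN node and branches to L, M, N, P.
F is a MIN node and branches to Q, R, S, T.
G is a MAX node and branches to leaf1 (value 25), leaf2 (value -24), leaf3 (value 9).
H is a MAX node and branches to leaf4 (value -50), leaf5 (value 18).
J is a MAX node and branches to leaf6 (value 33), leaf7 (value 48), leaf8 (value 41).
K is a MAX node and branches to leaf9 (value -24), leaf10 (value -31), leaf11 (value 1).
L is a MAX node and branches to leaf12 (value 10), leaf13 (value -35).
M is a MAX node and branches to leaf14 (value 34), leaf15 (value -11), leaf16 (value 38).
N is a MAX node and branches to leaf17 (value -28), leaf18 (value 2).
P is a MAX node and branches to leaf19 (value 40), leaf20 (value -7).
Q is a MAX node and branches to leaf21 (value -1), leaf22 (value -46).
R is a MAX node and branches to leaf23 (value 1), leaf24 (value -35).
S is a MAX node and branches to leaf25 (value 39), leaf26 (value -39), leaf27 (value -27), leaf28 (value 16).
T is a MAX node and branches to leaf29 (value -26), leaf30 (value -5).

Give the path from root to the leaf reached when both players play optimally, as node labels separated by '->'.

root -> B -> E -> N -> leaf18

G (MAX): max(25, -24, 9) = 25
H (MAX): max(-50, 18) = 18
C (MIN): min(25, 18) = 18
J (MAX): max(33, 48, 41) = 48
K (MAX): max(-24, -31, 1) = 1
D (MIN): min(48, 1) = 1
A (MAX): max(18, 1) = 18
L (MAX): max(10, -35) = 10
M (MAX): max(34, -11, 38) = 38
N (MAX): max(-28, 2) = 2
P (MAX): max(40, -7) = 40
E (MIN): min(10, 38, 2, 40) = 2
Q (MAX): max(-1, -46) = -1
R (MAX): max(1, -35) = 1
S (MAX): max(39, -39, -27, 16) = 39
T (MAX): max(-26, -5) = -5
F (MIN): min(-1, 1, 39, -5) = -5
B (MAX): max(2, -5) = 2
root (MIN): min(18, 2) = 2
At root, MIN picks B (lowest: 2).
At B, MAX picks E (highest: 2).
At E, MIN picks N (lowest: 2).
At N, MAX picks leaf18 (highest: 2).
Terminal value 2.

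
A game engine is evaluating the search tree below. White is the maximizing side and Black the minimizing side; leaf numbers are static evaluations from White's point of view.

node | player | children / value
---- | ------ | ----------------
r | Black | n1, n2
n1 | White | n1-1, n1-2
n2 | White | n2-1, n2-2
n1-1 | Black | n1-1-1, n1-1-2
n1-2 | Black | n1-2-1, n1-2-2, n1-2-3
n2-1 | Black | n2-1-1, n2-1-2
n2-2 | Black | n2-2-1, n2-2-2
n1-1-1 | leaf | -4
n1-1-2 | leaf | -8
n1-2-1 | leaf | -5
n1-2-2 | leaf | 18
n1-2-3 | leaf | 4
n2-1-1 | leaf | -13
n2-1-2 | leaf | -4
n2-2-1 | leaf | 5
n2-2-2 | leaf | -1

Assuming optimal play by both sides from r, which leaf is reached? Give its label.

n1-2-1

n1-1 (Black): min(-4, -8) = -8
n1-2 (Black): min(-5, 18, 4) = -5
n1 (White): max(-8, -5) = -5
n2-1 (Black): min(-13, -4) = -13
n2-2 (Black): min(5, -1) = -1
n2 (White): max(-13, -1) = -1
r (Black): min(-5, -1) = -5
At r, Black picks n1 (lowest: -5).
At n1, White picks n1-2 (highest: -5).
At n1-2, Black picks n1-2-1 (lowest: -5).
Terminal value -5.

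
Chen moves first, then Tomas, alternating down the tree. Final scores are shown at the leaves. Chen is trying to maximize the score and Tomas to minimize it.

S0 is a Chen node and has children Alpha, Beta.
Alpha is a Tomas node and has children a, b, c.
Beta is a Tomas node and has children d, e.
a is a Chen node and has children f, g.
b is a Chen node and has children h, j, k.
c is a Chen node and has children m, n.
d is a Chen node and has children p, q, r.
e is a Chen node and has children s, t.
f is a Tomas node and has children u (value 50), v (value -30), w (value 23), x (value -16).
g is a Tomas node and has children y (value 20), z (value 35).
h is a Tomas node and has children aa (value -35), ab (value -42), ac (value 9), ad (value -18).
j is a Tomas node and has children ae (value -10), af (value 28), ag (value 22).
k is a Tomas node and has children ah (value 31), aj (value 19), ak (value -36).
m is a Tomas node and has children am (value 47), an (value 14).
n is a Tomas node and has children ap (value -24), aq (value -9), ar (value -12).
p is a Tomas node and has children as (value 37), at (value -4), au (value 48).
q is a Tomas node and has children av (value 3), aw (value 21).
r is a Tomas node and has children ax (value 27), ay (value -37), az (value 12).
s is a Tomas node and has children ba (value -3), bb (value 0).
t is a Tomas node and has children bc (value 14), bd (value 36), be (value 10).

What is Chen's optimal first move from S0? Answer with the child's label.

f (Tomas): min(50, -30, 23, -16) = -30
g (Tomas): min(20, 35) = 20
a (Chen): max(-30, 20) = 20
h (Tomas): min(-35, -42, 9, -18) = -42
j (Tomas): min(-10, 28, 22) = -10
k (Tomas): min(31, 19, -36) = -36
b (Chen): max(-42, -10, -36) = -10
m (Tomas): min(47, 14) = 14
n (Tomas): min(-24, -9, -12) = -24
c (Chen): max(14, -24) = 14
Alpha (Tomas): min(20, -10, 14) = -10
p (Tomas): min(37, -4, 48) = -4
q (Tomas): min(3, 21) = 3
r (Tomas): min(27, -37, 12) = -37
d (Chen): max(-4, 3, -37) = 3
s (Tomas): min(-3, 0) = -3
t (Tomas): min(14, 36, 10) = 10
e (Chen): max(-3, 10) = 10
Beta (Tomas): min(3, 10) = 3
S0 (Chen): max(-10, 3) = 3
Chen at S0 wants the highest of {Alpha=-10, Beta=3}, so chooses Beta.

Beta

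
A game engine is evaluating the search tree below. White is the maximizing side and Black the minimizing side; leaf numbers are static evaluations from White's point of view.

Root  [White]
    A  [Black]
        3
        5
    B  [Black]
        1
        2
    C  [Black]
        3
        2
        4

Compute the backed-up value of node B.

B (Black): min(1, 2) = 1

1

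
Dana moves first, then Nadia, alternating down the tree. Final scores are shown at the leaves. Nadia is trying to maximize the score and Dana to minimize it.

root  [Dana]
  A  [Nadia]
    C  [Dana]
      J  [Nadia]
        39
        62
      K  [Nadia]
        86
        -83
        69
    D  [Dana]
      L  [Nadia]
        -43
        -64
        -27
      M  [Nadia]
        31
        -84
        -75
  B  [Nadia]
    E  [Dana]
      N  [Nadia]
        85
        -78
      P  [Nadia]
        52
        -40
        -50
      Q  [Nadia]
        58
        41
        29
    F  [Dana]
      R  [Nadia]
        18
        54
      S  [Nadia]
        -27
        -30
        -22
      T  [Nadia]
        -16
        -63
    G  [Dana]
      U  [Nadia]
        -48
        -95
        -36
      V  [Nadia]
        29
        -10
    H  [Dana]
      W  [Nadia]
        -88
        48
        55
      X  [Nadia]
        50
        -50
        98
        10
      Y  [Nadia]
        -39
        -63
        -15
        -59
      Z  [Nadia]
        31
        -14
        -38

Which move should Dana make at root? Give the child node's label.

J (Nadia): max(39, 62) = 62
K (Nadia): max(86, -83, 69) = 86
C (Dana): min(62, 86) = 62
L (Nadia): max(-43, -64, -27) = -27
M (Nadia): max(31, -84, -75) = 31
D (Dana): min(-27, 31) = -27
A (Nadia): max(62, -27) = 62
N (Nadia): max(85, -78) = 85
P (Nadia): max(52, -40, -50) = 52
Q (Nadia): max(58, 41, 29) = 58
E (Dana): min(85, 52, 58) = 52
R (Nadia): max(18, 54) = 54
S (Nadia): max(-27, -30, -22) = -22
T (Nadia): max(-16, -63) = -16
F (Dana): min(54, -22, -16) = -22
U (Nadia): max(-48, -95, -36) = -36
V (Nadia): max(29, -10) = 29
G (Dana): min(-36, 29) = -36
W (Nadia): max(-88, 48, 55) = 55
X (Nadia): max(50, -50, 98, 10) = 98
Y (Nadia): max(-39, -63, -15, -59) = -15
Z (Nadia): max(31, -14, -38) = 31
H (Dana): min(55, 98, -15, 31) = -15
B (Nadia): max(52, -22, -36, -15) = 52
root (Dana): min(62, 52) = 52
Dana at root wants the lowest of {A=62, B=52}, so chooses B.

B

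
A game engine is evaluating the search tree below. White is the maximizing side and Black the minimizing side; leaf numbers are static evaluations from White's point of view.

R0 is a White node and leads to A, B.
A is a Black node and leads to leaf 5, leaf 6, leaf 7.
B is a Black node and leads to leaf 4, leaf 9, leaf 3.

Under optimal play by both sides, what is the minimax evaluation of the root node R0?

5

A (Black): min(5, 6, 7) = 5
B (Black): min(4, 9, 3) = 3
R0 (White): max(5, 3) = 5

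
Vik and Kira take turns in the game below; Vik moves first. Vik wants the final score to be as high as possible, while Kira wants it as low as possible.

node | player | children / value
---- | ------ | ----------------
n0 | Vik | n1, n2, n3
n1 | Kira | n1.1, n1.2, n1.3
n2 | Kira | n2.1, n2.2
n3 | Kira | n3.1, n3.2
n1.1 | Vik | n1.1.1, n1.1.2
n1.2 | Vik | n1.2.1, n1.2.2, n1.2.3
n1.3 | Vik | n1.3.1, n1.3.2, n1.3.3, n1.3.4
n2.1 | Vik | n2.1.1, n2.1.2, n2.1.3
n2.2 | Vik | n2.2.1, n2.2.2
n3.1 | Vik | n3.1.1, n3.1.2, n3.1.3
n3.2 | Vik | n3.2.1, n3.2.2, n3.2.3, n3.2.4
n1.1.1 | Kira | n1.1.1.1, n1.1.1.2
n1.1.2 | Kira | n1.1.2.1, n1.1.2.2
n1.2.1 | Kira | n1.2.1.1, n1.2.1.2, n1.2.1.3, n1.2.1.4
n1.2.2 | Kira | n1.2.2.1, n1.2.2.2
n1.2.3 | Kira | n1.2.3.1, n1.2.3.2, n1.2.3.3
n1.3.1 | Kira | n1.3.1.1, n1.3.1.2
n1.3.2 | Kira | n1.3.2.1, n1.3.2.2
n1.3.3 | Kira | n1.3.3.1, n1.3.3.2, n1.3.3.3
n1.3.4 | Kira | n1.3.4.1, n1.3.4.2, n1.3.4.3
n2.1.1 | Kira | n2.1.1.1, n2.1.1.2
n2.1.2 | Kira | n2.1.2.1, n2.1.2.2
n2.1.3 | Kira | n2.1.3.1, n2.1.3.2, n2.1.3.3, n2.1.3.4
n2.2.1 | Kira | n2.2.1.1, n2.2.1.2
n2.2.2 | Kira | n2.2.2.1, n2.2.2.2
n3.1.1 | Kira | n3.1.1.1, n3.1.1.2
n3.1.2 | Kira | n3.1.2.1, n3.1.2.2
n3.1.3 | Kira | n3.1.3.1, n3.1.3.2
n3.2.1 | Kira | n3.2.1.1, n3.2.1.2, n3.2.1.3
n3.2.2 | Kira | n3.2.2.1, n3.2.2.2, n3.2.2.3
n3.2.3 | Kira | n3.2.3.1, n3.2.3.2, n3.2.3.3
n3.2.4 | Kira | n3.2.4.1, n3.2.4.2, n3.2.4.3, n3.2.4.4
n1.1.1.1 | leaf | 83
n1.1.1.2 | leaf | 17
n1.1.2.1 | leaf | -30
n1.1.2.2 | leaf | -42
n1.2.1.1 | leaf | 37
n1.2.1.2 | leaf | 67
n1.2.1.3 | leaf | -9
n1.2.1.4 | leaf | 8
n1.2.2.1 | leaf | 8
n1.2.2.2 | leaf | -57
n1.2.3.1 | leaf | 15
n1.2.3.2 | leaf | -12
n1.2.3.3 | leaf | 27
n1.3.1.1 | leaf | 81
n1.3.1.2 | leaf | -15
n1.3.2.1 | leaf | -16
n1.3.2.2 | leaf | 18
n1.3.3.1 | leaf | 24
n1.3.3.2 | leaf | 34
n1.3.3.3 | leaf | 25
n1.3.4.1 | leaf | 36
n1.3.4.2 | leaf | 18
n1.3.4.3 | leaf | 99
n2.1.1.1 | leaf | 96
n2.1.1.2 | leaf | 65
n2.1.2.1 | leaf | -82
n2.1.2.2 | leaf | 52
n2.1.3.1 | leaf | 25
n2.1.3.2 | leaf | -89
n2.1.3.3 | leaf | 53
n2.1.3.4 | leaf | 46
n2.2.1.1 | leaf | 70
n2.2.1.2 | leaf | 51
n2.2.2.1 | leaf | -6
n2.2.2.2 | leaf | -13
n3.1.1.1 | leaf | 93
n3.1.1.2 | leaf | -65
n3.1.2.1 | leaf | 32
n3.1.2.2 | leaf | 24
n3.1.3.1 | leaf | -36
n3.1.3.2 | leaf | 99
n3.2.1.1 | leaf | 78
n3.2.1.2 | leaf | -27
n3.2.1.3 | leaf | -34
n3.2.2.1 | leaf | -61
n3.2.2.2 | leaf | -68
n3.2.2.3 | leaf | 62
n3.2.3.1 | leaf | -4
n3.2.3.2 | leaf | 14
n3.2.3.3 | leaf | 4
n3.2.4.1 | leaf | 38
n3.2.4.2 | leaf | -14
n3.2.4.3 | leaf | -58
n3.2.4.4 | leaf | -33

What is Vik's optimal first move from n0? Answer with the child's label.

n2

n1.1.1 (Kira): min(83, 17) = 17
n1.1.2 (Kira): min(-30, -42) = -42
n1.1 (Vik): max(17, -42) = 17
n1.2.1 (Kira): min(37, 67, -9, 8) = -9
n1.2.2 (Kira): min(8, -57) = -57
n1.2.3 (Kira): min(15, -12, 27) = -12
n1.2 (Vik): max(-9, -57, -12) = -9
n1.3.1 (Kira): min(81, -15) = -15
n1.3.2 (Kira): min(-16, 18) = -16
n1.3.3 (Kira): min(24, 34, 25) = 24
n1.3.4 (Kira): min(36, 18, 99) = 18
n1.3 (Vik): max(-15, -16, 24, 18) = 24
n1 (Kira): min(17, -9, 24) = -9
n2.1.1 (Kira): min(96, 65) = 65
n2.1.2 (Kira): min(-82, 52) = -82
n2.1.3 (Kira): min(25, -89, 53, 46) = -89
n2.1 (Vik): max(65, -82, -89) = 65
n2.2.1 (Kira): min(70, 51) = 51
n2.2.2 (Kira): min(-6, -13) = -13
n2.2 (Vik): max(51, -13) = 51
n2 (Kira): min(65, 51) = 51
n3.1.1 (Kira): min(93, -65) = -65
n3.1.2 (Kira): min(32, 24) = 24
n3.1.3 (Kira): min(-36, 99) = -36
n3.1 (Vik): max(-65, 24, -36) = 24
n3.2.1 (Kira): min(78, -27, -34) = -34
n3.2.2 (Kira): min(-61, -68, 62) = -68
n3.2.3 (Kira): min(-4, 14, 4) = -4
n3.2.4 (Kira): min(38, -14, -58, -33) = -58
n3.2 (Vik): max(-34, -68, -4, -58) = -4
n3 (Kira): min(24, -4) = -4
n0 (Vik): max(-9, 51, -4) = 51
Vik at n0 wants the highest of {n1=-9, n2=51, n3=-4}, so chooses n2.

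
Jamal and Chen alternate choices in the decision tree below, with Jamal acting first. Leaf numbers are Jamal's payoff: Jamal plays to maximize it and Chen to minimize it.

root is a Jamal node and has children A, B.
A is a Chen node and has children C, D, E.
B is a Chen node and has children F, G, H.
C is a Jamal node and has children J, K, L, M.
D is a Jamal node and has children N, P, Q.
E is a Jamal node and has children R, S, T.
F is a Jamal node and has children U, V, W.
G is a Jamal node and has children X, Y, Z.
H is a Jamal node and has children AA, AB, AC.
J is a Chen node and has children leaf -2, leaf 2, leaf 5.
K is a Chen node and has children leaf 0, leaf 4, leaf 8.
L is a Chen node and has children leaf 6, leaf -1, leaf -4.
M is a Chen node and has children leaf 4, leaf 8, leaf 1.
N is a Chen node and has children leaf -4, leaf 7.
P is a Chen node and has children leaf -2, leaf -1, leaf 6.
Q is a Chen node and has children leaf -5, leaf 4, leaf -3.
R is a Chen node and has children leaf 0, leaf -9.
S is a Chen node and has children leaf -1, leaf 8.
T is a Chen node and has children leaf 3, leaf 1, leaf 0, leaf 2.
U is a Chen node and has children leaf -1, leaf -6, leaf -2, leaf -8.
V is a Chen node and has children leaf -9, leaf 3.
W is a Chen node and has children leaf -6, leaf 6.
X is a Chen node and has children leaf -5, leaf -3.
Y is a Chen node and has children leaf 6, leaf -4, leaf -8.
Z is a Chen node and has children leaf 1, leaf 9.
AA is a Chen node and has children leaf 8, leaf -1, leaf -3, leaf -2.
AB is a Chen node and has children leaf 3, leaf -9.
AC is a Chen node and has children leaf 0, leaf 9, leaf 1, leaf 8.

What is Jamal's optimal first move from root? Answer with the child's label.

J (Chen): min(-2, 2, 5) = -2
K (Chen): min(0, 4, 8) = 0
L (Chen): min(6, -1, -4) = -4
M (Chen): min(4, 8, 1) = 1
C (Jamal): max(-2, 0, -4, 1) = 1
N (Chen): min(-4, 7) = -4
P (Chen): min(-2, -1, 6) = -2
Q (Chen): min(-5, 4, -3) = -5
D (Jamal): max(-4, -2, -5) = -2
R (Chen): min(0, -9) = -9
S (Chen): min(-1, 8) = -1
T (Chen): min(3, 1, 0, 2) = 0
E (Jamal): max(-9, -1, 0) = 0
A (Chen): min(1, -2, 0) = -2
U (Chen): min(-1, -6, -2, -8) = -8
V (Chen): min(-9, 3) = -9
W (Chen): min(-6, 6) = -6
F (Jamal): max(-8, -9, -6) = -6
X (Chen): min(-5, -3) = -5
Y (Chen): min(6, -4, -8) = -8
Z (Chen): min(1, 9) = 1
G (Jamal): max(-5, -8, 1) = 1
AA (Chen): min(8, -1, -3, -2) = -3
AB (Chen): min(3, -9) = -9
AC (Chen): min(0, 9, 1, 8) = 0
H (Jamal): max(-3, -9, 0) = 0
B (Chen): min(-6, 1, 0) = -6
root (Jamal): max(-2, -6) = -2
Jamal at root wants the highest of {A=-2, B=-6}, so chooses A.

A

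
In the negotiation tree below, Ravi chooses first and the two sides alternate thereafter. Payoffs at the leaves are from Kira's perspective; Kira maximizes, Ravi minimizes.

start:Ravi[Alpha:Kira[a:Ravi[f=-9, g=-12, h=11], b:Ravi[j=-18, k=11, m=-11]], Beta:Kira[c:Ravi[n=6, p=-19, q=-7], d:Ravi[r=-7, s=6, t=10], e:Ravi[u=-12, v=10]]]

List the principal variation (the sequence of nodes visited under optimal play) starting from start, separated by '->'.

start -> Alpha -> a -> g

a (Ravi): min(-9, -12, 11) = -12
b (Ravi): min(-18, 11, -11) = -18
Alpha (Kira): max(-12, -18) = -12
c (Ravi): min(6, -19, -7) = -19
d (Ravi): min(-7, 6, 10) = -7
e (Ravi): min(-12, 10) = -12
Beta (Kira): max(-19, -7, -12) = -7
start (Ravi): min(-12, -7) = -12
At start, Ravi picks Alpha (lowest: -12).
At Alpha, Kira picks a (highest: -12).
At a, Ravi picks g (lowest: -12).
Terminal value -12.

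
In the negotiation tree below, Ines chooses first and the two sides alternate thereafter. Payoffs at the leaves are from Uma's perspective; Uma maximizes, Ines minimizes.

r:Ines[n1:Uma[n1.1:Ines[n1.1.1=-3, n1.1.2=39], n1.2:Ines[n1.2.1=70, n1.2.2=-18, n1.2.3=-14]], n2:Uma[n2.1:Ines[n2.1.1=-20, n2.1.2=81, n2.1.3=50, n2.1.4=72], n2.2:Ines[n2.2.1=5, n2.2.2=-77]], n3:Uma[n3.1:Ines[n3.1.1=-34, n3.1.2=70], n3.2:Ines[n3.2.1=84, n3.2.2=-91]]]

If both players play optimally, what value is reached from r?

n1.1 (Ines): min(-3, 39) = -3
n1.2 (Ines): min(70, -18, -14) = -18
n1 (Uma): max(-3, -18) = -3
n2.1 (Ines): min(-20, 81, 50, 72) = -20
n2.2 (Ines): min(5, -77) = -77
n2 (Uma): max(-20, -77) = -20
n3.1 (Ines): min(-34, 70) = -34
n3.2 (Ines): min(84, -91) = -91
n3 (Uma): max(-34, -91) = -34
r (Ines): min(-3, -20, -34) = -34

-34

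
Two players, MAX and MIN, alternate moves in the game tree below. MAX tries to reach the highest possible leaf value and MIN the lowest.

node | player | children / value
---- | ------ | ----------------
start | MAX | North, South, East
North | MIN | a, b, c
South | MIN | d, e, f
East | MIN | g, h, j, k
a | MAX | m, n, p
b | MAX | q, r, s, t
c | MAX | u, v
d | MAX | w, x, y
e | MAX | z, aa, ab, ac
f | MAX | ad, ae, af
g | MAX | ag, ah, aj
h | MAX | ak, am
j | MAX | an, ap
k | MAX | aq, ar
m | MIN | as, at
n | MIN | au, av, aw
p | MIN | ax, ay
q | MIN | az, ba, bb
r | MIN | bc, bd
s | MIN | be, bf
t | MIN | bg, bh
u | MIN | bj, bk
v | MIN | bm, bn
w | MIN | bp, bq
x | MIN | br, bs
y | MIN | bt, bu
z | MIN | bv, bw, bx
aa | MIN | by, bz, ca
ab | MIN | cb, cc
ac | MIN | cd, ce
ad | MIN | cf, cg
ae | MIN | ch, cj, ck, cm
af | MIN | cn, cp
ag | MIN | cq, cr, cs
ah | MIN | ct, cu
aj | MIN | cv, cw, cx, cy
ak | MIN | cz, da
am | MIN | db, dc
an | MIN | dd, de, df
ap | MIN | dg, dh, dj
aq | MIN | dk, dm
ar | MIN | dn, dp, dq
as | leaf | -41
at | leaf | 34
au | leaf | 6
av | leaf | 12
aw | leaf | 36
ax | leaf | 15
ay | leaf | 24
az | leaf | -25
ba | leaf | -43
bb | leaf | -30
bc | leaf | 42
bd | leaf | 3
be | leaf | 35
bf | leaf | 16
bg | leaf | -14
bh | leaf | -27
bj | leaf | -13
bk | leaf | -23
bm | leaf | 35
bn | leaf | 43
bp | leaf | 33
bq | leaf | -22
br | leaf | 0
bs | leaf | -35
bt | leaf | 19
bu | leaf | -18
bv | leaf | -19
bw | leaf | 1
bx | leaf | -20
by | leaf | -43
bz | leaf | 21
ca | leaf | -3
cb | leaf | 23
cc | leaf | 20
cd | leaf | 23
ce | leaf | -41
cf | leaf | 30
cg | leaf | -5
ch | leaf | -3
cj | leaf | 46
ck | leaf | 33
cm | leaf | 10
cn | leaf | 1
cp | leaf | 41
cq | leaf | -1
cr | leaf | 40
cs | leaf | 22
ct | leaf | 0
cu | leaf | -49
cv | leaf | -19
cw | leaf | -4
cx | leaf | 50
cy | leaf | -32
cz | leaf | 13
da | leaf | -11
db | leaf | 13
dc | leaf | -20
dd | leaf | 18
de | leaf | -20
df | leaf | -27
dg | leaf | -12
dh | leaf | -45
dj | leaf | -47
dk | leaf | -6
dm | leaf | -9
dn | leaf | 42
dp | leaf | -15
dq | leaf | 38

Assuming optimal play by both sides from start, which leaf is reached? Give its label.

ax

m (MIN): min(-41, 34) = -41
n (MIN): min(6, 12, 36) = 6
p (MIN): min(15, 24) = 15
a (MAX): max(-41, 6, 15) = 15
q (MIN): min(-25, -43, -30) = -43
r (MIN): min(42, 3) = 3
s (MIN): min(35, 16) = 16
t (MIN): min(-14, -27) = -27
b (MAX): max(-43, 3, 16, -27) = 16
u (MIN): min(-13, -23) = -23
v (MIN): min(35, 43) = 35
c (MAX): max(-23, 35) = 35
North (MIN): min(15, 16, 35) = 15
w (MIN): min(33, -22) = -22
x (MIN): min(0, -35) = -35
y (MIN): min(19, -18) = -18
d (MAX): max(-22, -35, -18) = -18
z (MIN): min(-19, 1, -20) = -20
aa (MIN): min(-43, 21, -3) = -43
ab (MIN): min(23, 20) = 20
ac (MIN): min(23, -41) = -41
e (MAX): max(-20, -43, 20, -41) = 20
ad (MIN): min(30, -5) = -5
ae (MIN): min(-3, 46, 33, 10) = -3
af (MIN): min(1, 41) = 1
f (MAX): max(-5, -3, 1) = 1
South (MIN): min(-18, 20, 1) = -18
ag (MIN): min(-1, 40, 22) = -1
ah (MIN): min(0, -49) = -49
aj (MIN): min(-19, -4, 50, -32) = -32
g (MAX): max(-1, -49, -32) = -1
ak (MIN): min(13, -11) = -11
am (MIN): min(13, -20) = -20
h (MAX): max(-11, -20) = -11
an (MIN): min(18, -20, -27) = -27
ap (MIN): min(-12, -45, -47) = -47
j (MAX): max(-27, -47) = -27
aq (MIN): min(-6, -9) = -9
ar (MIN): min(42, -15, 38) = -15
k (MAX): max(-9, -15) = -9
East (MIN): min(-1, -11, -27, -9) = -27
start (MAX): max(15, -18, -27) = 15
At start, MAX picks North (highest: 15).
At North, MIN picks a (lowest: 15).
At a, MAX picks p (highest: 15).
At p, MIN picks ax (lowest: 15).
Terminal value 15.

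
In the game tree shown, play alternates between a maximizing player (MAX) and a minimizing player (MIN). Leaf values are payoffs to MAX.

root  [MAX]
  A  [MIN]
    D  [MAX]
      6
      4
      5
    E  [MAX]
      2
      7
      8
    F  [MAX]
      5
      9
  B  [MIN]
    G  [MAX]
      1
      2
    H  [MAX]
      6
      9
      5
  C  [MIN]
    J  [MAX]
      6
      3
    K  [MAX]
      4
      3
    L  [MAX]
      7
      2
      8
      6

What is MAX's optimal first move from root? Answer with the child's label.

D (MAX): max(6, 4, 5) = 6
E (MAX): max(2, 7, 8) = 8
F (MAX): max(5, 9) = 9
A (MIN): min(6, 8, 9) = 6
G (MAX): max(1, 2) = 2
H (MAX): max(6, 9, 5) = 9
B (MIN): min(2, 9) = 2
J (MAX): max(6, 3) = 6
K (MAX): max(4, 3) = 4
L (MAX): max(7, 2, 8, 6) = 8
C (MIN): min(6, 4, 8) = 4
root (MAX): max(6, 2, 4) = 6
MAX at root wants the highest of {A=6, B=2, C=4}, so chooses A.

A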